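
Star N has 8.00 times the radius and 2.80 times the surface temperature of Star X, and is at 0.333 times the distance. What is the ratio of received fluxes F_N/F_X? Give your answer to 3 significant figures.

3.55×10^4

L_N/L_X = (R_N/R_X)²(T_N/T_X)⁴ = (8.00)² × (2.80)⁴ = 3934.
F_N/F_X = (L_N/L_X)/(d_N/d_X)² = 3934 / (0.333)² = 3.548×10^4.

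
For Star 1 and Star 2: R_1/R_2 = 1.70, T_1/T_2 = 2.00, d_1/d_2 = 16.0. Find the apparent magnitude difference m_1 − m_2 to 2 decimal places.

1.86

L_1/L_2 = (1.70)²(2.00)⁴ = 46.24.
F_1/F_2 = (L_1/L_2)/(d_1/d_2)² = 46.24/256.0 = 0.1806.
m_1 − m_2 = −2.5 log₁₀(0.1806) = 1.86.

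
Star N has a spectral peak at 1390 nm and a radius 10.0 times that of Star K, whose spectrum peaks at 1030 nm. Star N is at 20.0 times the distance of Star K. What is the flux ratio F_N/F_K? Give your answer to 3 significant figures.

0.0754

Wien's law: T_N/T_K = λ_K/λ_N = 1030/1390 = 0.7410.
L_N/L_K = (R_N/R_K)²(T_N/T_K)⁴ = (10.0)²(0.7410)⁴ = 30.15.
F_N/F_K = (L_N/L_K)/(d_N/d_K)² = 30.15/(20.0)² = 0.07538.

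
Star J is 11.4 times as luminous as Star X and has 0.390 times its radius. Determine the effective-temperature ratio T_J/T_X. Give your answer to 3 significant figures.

L ∝ R²T⁴ gives T ∝ (L/R²)^(1/4), so
T_J/T_X = (11.4 / 0.390²)^(1/4) = (74.95)^(1/4) = 2.942.

2.94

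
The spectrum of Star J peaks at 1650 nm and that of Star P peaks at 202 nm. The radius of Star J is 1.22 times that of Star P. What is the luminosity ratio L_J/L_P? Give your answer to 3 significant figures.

Wien's law gives T ∝ 1/λ_max, so T_J/T_P = λ_P/λ_J = 202/1650 = 0.1224.
Then L ∝ R²T⁴ gives L_J/L_P = (1.22)² × (0.1224)⁴ = 1.488 × 2.246×10^-4 = 3.343×10^-4.

3.34×10^-4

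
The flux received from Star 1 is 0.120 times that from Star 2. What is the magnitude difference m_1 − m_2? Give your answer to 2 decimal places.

m_1 − m_2 = −2.5 log₁₀(F_1/F_2) = −2.5 log₁₀(0.120) = −2.5 × (-0.921) = 2.302.

2.30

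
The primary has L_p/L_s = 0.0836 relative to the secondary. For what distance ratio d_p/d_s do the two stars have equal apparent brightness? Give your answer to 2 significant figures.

Equal flux requires L_p/d_p² = L_s/d_s², so d_p/d_s = √(L_p/L_s)
= √(0.0836) = 0.2891.

0.29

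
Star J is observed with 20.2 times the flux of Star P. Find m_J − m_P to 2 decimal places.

-3.26

m_J − m_P = −2.5 log₁₀(F_J/F_P) = −2.5 log₁₀(20.2) = −2.5 × (1.305) = -3.263.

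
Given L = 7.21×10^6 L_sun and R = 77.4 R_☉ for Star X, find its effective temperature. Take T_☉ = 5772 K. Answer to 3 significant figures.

3.40×10^4 K

T/T_☉ = (L/L_☉)^(1/4) / (R/R_☉)^(1/2)
T = 5772 × (7.21×10^6)^(1/4) / √(77.4) = 5772 × 51.82 / 8.798 = 3.400×10^4 K.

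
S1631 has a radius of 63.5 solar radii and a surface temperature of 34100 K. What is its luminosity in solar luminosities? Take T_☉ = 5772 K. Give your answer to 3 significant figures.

L/L_☉ = (R/R_☉)² (T/T_☉)⁴ = (63.5)² × (34100/5772)⁴
       = 4032 × (5.908)⁴ = 4032 × 1218 = 4.912×10^6.

4.91×10^6 solar luminosities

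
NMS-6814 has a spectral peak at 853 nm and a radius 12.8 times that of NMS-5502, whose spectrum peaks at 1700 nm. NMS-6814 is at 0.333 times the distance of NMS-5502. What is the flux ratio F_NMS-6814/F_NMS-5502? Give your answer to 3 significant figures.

2.33×10^4

Wien's law: T_NMS-6814/T_NMS-5502 = λ_NMS-5502/λ_NMS-6814 = 1700/853 = 1.993.
L_NMS-6814/L_NMS-5502 = (R_NMS-6814/R_NMS-5502)²(T_NMS-6814/T_NMS-5502)⁴ = (12.8)²(1.993)⁴ = 2585.
F_NMS-6814/F_NMS-5502 = (L_NMS-6814/L_NMS-5502)/(d_NMS-6814/d_NMS-5502)² = 2585/(0.333)² = 2.331×10^4.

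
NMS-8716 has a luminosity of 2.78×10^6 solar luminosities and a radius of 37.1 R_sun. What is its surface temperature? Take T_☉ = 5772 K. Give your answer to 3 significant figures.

T/T_☉ = (L/L_☉)^(1/4) / (R/R_☉)^(1/2)
T = 5772 × (2.78×10^6)^(1/4) / √(37.1) = 5772 × 40.83 / 6.091 = 3.869×10^4 K.

3.87×10^4 K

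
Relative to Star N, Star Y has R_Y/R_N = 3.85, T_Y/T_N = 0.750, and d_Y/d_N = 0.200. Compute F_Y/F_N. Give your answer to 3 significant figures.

L_Y/L_N = (R_Y/R_N)²(T_Y/T_N)⁴ = (3.85)² × (0.750)⁴ = 4.690.
F_Y/F_N = (L_Y/L_N)/(d_Y/d_N)² = 4.690 / (0.200)² = 117.2.

117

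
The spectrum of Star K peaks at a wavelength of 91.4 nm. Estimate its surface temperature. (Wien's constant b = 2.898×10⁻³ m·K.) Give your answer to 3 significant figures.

T = b/λ_max = 2.898×10⁻³ / (91.4×10⁻⁹) = 3.171×10^4 K.

3.17×10^4 K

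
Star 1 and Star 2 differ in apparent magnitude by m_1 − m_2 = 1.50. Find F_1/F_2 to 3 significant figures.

F_1/F_2 = 10^(−(m_1 − m_2)/2.5) = 10^(-1.50/2.5) = 10^-0.600 = 0.2512.

0.251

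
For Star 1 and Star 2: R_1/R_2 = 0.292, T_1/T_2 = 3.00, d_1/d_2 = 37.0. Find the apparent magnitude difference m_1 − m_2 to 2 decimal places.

5.74

L_1/L_2 = (0.292)²(3.00)⁴ = 6.906.
F_1/F_2 = (L_1/L_2)/(d_1/d_2)² = 6.906/1369 = 0.005045.
m_1 − m_2 = −2.5 log₁₀(0.005045) = 5.74.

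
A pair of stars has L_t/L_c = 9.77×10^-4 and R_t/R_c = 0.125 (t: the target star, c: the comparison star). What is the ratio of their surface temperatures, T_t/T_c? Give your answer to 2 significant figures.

0.50

L ∝ R²T⁴ gives T ∝ (L/R²)^(1/4), so
T_t/T_c = (9.77×10^-4 / 0.125²)^(1/4) = (0.06253)^(1/4) = 0.5001.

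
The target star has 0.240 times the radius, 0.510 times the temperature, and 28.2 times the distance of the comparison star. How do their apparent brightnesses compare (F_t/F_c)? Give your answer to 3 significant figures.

4.90×10^-6

L_t/L_c = (R_t/R_c)²(T_t/T_c)⁴ = (0.240)² × (0.510)⁴ = 0.003897.
F_t/F_c = (L_t/L_c)/(d_t/d_c)² = 0.003897 / (28.2)² = 4.900×10^-6.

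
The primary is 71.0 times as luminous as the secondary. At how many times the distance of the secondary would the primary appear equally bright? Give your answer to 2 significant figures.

Equal flux requires L_p/d_p² = L_s/d_s², so d_p/d_s = √(L_p/L_s)
= √(71.0) = 8.426.

8.4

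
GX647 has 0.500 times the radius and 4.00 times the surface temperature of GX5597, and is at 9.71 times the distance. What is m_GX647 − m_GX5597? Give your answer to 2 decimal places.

L_GX647/L_GX5597 = (0.500)²(4.00)⁴ = 64.00.
F_GX647/F_GX5597 = (L_GX647/L_GX5597)/(d_GX647/d_GX5597)² = 64.00/94.28 = 0.6788.
m_GX647 − m_GX5597 = −2.5 log₁₀(0.6788) = 0.42.

0.42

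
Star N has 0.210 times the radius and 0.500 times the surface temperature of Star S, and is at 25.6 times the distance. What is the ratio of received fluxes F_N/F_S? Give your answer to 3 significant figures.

4.21×10^-6

L_N/L_S = (R_N/R_S)²(T_N/T_S)⁴ = (0.210)² × (0.500)⁴ = 0.002756.
F_N/F_S = (L_N/L_S)/(d_N/d_S)² = 0.002756 / (25.6)² = 4.206×10^-6.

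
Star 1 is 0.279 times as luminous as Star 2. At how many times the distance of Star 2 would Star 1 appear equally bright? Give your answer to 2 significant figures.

Equal flux requires L_1/d_1² = L_2/d_2², so d_1/d_2 = √(L_1/L_2)
= √(0.279) = 0.5282.

0.53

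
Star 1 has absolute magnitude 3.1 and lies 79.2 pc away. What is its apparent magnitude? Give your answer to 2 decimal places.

m = M + 5 log₁₀(d/10 pc) = 3.1 + 5 log₁₀(79.2/10)
  = 3.1 + 5 × 0.899 = 3.1 + 4.49 = 7.59.

7.59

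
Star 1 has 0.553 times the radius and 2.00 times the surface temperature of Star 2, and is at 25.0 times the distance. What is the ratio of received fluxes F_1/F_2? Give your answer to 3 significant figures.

0.00783

L_1/L_2 = (R_1/R_2)²(T_1/T_2)⁴ = (0.553)² × (2.00)⁴ = 4.893.
F_1/F_2 = (L_1/L_2)/(d_1/d_2)² = 4.893 / (25.0)² = 0.007829.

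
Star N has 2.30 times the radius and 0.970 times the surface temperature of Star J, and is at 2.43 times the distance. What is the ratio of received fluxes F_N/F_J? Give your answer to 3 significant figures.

L_N/L_J = (R_N/R_J)²(T_N/T_J)⁴ = (2.30)² × (0.970)⁴ = 4.683.
F_N/F_J = (L_N/L_J)/(d_N/d_J)² = 4.683 / (2.43)² = 0.7931.

0.793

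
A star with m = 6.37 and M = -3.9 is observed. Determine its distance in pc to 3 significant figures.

1.13×10^3 pc

m − M = 5 log₁₀(d/10 pc)
6.37 − (-3.9) = 10.27 = 5 log₁₀(d/10)
d = 10 × 10^(10.27/5) = 10 × 10^2.054 = 1132 pc.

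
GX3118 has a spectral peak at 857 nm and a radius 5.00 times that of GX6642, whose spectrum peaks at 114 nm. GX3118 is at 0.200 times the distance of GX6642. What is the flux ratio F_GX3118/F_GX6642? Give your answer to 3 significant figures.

0.196

Wien's law: T_GX3118/T_GX6642 = λ_GX6642/λ_GX3118 = 114/857 = 0.1330.
L_GX3118/L_GX6642 = (R_GX3118/R_GX6642)²(T_GX3118/T_GX6642)⁴ = (5.00)²(0.1330)⁴ = 0.007828.
F_GX3118/F_GX6642 = (L_GX3118/L_GX6642)/(d_GX3118/d_GX6642)² = 0.007828/(0.200)² = 0.1957.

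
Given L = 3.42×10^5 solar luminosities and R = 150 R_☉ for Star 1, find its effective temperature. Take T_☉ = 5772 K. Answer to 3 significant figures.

1.14×10^4 K

T/T_☉ = (L/L_☉)^(1/4) / (R/R_☉)^(1/2)
T = 5772 × (3.42×10^5)^(1/4) / √(150) = 5772 × 24.18 / 12.25 = 1.140×10^4 K.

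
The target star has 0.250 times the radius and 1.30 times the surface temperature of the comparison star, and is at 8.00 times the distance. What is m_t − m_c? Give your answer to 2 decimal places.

6.39

L_t/L_c = (0.250)²(1.30)⁴ = 0.1785.
F_t/F_c = (L_t/L_c)/(d_t/d_c)² = 0.1785/64.00 = 0.002789.
m_t − m_c = −2.5 log₁₀(0.002789) = 6.39.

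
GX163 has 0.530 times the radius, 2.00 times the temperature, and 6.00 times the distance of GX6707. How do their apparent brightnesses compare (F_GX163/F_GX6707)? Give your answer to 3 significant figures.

0.125

L_GX163/L_GX6707 = (R_GX163/R_GX6707)²(T_GX163/T_GX6707)⁴ = (0.530)² × (2.00)⁴ = 4.494.
F_GX163/F_GX6707 = (L_GX163/L_GX6707)/(d_GX163/d_GX6707)² = 4.494 / (6.00)² = 0.1248.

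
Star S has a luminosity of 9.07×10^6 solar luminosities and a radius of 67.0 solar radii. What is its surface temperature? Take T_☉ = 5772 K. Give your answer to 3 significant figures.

T/T_☉ = (L/L_☉)^(1/4) / (R/R_☉)^(1/2)
T = 5772 × (9.07×10^6)^(1/4) / √(67.0) = 5772 × 54.88 / 8.185 = 3.870×10^4 K.

3.87×10^4 K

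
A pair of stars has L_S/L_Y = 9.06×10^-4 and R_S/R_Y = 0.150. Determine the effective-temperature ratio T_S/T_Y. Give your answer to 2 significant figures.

L ∝ R²T⁴ gives T ∝ (L/R²)^(1/4), so
T_S/T_Y = (9.06×10^-4 / 0.150²)^(1/4) = (0.04027)^(1/4) = 0.4480.

0.45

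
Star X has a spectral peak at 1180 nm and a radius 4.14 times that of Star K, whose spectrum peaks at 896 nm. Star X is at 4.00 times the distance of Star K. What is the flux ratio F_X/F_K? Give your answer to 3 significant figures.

Wien's law: T_X/T_K = λ_K/λ_X = 896/1180 = 0.7593.
L_X/L_K = (R_X/R_K)²(T_X/T_K)⁴ = (4.14)²(0.7593)⁴ = 5.698.
F_X/F_K = (L_X/L_K)/(d_X/d_K)² = 5.698/(4.00)² = 0.3561.

0.356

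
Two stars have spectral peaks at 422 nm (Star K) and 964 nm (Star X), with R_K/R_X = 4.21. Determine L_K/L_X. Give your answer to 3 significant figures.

483

Wien's law gives T ∝ 1/λ_max, so T_K/T_X = λ_X/λ_K = 964/422 = 2.284.
Then L ∝ R²T⁴ gives L_K/L_X = (4.21)² × (2.284)⁴ = 17.72 × 27.23 = 482.6.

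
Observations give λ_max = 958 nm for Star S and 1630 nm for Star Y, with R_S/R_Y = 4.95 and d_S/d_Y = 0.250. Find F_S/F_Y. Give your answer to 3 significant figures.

3.29×10^3

Wien's law: T_S/T_Y = λ_Y/λ_S = 1630/958 = 1.701.
L_S/L_Y = (R_S/R_Y)²(T_S/T_Y)⁴ = (4.95)²(1.701)⁴ = 205.4.
F_S/F_Y = (L_S/L_Y)/(d_S/d_Y)² = 205.4/(0.250)² = 3286.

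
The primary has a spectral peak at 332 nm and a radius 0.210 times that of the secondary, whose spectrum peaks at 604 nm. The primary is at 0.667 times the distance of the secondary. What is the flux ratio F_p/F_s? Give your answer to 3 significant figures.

1.09

Wien's law: T_p/T_s = λ_s/λ_p = 604/332 = 1.819.
L_p/L_s = (R_p/R_s)²(T_p/T_s)⁴ = (0.210)²(1.819)⁴ = 0.4831.
F_p/F_s = (L_p/L_s)/(d_p/d_s)² = 0.4831/(0.667)² = 1.086.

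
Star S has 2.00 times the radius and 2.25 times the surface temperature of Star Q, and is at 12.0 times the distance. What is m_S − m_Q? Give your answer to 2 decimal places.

L_S/L_Q = (2.00)²(2.25)⁴ = 102.5.
F_S/F_Q = (L_S/L_Q)/(d_S/d_Q)² = 102.5/144.0 = 0.7119.
m_S − m_Q = −2.5 log₁₀(0.7119) = 0.37.

0.37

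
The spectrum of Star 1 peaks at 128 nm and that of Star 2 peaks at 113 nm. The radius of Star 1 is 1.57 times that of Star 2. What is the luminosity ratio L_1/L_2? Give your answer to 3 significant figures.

1.50

Wien's law gives T ∝ 1/λ_max, so T_1/T_2 = λ_2/λ_1 = 113/128 = 0.8828.
Then L ∝ R²T⁴ gives L_1/L_2 = (1.57)² × (0.8828)⁴ = 2.465 × 0.6074 = 1.497.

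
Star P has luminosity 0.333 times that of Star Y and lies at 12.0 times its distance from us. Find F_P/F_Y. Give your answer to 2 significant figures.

F = L/(4πd²), so F_P/F_Y = (L_P/L_Y) / (d_P/d_Y)²
= 0.333 / (12.0)² = 0.333 / 144.0 = 0.002313.

0.0023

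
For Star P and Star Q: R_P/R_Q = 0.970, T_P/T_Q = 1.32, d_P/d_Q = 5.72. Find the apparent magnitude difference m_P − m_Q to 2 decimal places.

2.65

L_P/L_Q = (0.970)²(1.32)⁴ = 2.857.
F_P/F_Q = (L_P/L_Q)/(d_P/d_Q)² = 2.857/32.72 = 0.08731.
m_P − m_Q = −2.5 log₁₀(0.08731) = 2.65.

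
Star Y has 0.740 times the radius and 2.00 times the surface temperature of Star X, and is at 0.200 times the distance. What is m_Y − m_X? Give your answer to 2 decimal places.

L_Y/L_X = (0.740)²(2.00)⁴ = 8.762.
F_Y/F_X = (L_Y/L_X)/(d_Y/d_X)² = 8.762/0.04000 = 219.0.
m_Y − m_X = −2.5 log₁₀(219.0) = -5.85.

-5.85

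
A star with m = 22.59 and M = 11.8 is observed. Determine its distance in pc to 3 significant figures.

1.44×10^3 pc

m − M = 5 log₁₀(d/10 pc)
22.59 − (11.8) = 10.79 = 5 log₁₀(d/10)
d = 10 × 10^(10.79/5) = 10 × 10^2.158 = 1439 pc.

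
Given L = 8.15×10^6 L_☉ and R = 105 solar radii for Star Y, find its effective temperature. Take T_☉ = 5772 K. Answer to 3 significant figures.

T/T_☉ = (L/L_☉)^(1/4) / (R/R_☉)^(1/2)
T = 5772 × (8.15×10^6)^(1/4) / √(105) = 5772 × 53.43 / 10.25 = 3.010×10^4 K.

3.01×10^4 K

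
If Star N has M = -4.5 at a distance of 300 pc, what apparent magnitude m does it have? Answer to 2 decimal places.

2.89

m = M + 5 log₁₀(d/10 pc) = -4.5 + 5 log₁₀(300/10)
  = -4.5 + 5 × 1.477 = -4.5 + 7.39 = 2.89.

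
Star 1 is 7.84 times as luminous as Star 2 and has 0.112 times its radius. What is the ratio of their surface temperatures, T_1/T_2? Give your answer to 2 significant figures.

L ∝ R²T⁴ gives T ∝ (L/R²)^(1/4), so
T_1/T_2 = (7.84 / 0.112²)^(1/4) = (625.0)^(1/4) = 5.000.

5.0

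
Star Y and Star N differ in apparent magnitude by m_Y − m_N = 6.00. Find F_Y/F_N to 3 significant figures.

F_Y/F_N = 10^(−(m_Y − m_N)/2.5) = 10^(-6.00/2.5) = 10^-2.400 = 0.003981.

0.00398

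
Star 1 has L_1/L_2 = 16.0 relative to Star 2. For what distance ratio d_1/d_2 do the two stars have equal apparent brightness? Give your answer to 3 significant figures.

4.00

Equal flux requires L_1/d_1² = L_2/d_2², so d_1/d_2 = √(L_1/L_2)
= √(16.0) = 4.000.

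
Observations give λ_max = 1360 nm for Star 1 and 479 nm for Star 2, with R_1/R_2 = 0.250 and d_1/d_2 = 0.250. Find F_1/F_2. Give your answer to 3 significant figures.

Wien's law: T_1/T_2 = λ_2/λ_1 = 479/1360 = 0.3522.
L_1/L_2 = (R_1/R_2)²(T_1/T_2)⁴ = (0.250)²(0.3522)⁴ = 9.618×10^-4.
F_1/F_2 = (L_1/L_2)/(d_1/d_2)² = 9.618×10^-4/(0.250)² = 0.01539.

0.0154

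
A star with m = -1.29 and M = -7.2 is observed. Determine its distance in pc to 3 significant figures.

152 pc

m − M = 5 log₁₀(d/10 pc)
-1.29 − (-7.2) = 5.91 = 5 log₁₀(d/10)
d = 10 × 10^(5.91/5) = 10 × 10^1.182 = 152.1 pc.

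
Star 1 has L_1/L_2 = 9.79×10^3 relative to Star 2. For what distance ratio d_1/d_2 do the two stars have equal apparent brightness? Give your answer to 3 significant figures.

Equal flux requires L_1/d_1² = L_2/d_2², so d_1/d_2 = √(L_1/L_2)
= √(9.79×10^3) = 98.94.

98.9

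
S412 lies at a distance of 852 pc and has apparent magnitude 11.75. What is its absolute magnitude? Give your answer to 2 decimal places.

M = m − 5 log₁₀(d/10 pc) = 11.75 − 5 log₁₀(852/10)
  = 11.75 − 5 × 1.930 = 11.75 − 9.65 = 2.10.

2.10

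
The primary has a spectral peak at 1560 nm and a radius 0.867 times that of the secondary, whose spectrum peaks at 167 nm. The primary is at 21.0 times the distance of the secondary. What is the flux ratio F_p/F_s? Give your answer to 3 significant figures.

2.24×10^-7

Wien's law: T_p/T_s = λ_s/λ_p = 167/1560 = 0.1071.
L_p/L_s = (R_p/R_s)²(T_p/T_s)⁴ = (0.867)²(0.1071)⁴ = 9.872×10^-5.
F_p/F_s = (L_p/L_s)/(d_p/d_s)² = 9.872×10^-5/(21.0)² = 2.239×10^-7.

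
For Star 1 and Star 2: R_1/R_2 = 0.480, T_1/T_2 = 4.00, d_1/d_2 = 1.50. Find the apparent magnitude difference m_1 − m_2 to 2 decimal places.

L_1/L_2 = (0.480)²(4.00)⁴ = 58.98.
F_1/F_2 = (L_1/L_2)/(d_1/d_2)² = 58.98/2.250 = 26.21.
m_1 − m_2 = −2.5 log₁₀(26.21) = -3.55.

-3.55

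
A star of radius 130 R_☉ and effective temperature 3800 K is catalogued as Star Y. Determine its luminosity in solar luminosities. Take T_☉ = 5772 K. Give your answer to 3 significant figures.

L/L_☉ = (R/R_☉)² (T/T_☉)⁴ = (130)² × (3800/5772)⁴
       = 1.690×10^4 × (0.6584)⁴ = 1.690×10^4 × 0.1879 = 3175.

3.17×10^3 solar luminosities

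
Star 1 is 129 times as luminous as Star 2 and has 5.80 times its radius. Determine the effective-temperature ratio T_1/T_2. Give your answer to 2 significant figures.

1.4

L ∝ R²T⁴ gives T ∝ (L/R²)^(1/4), so
T_1/T_2 = (129 / 5.80²)^(1/4) = (3.835)^(1/4) = 1.399.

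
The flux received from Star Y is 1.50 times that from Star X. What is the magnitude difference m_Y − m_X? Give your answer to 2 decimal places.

m_Y − m_X = −2.5 log₁₀(F_Y/F_X) = −2.5 log₁₀(1.50) = −2.5 × (0.176) = -0.440.

-0.44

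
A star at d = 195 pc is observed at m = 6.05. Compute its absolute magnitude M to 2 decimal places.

M = m − 5 log₁₀(d/10 pc) = 6.05 − 5 log₁₀(195/10)
  = 6.05 − 5 × 1.290 = 6.05 − 6.45 = -0.40.

-0.40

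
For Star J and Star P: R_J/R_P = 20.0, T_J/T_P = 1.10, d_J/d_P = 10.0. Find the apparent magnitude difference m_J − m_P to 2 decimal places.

-1.92

L_J/L_P = (20.0)²(1.10)⁴ = 585.6.
F_J/F_P = (L_J/L_P)/(d_J/d_P)² = 585.6/100.0 = 5.856.
m_J − m_P = −2.5 log₁₀(5.856) = -1.92.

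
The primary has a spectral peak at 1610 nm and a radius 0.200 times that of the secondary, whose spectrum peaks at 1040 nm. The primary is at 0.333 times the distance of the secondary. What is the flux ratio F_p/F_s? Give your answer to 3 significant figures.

0.0628

Wien's law: T_p/T_s = λ_s/λ_p = 1040/1610 = 0.6460.
L_p/L_s = (R_p/R_s)²(T_p/T_s)⁴ = (0.200)²(0.6460)⁴ = 0.006964.
F_p/F_s = (L_p/L_s)/(d_p/d_s)² = 0.006964/(0.333)² = 0.06281.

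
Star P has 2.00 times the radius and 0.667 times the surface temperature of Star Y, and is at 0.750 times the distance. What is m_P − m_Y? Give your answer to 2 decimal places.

-0.37

L_P/L_Y = (2.00)²(0.667)⁴ = 0.7917.
F_P/F_Y = (L_P/L_Y)/(d_P/d_Y)² = 0.7917/0.5625 = 1.407.
m_P − m_Y = −2.5 log₁₀(1.407) = -0.37.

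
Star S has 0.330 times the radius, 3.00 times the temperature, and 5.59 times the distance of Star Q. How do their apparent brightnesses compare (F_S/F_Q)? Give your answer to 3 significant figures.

0.282

L_S/L_Q = (R_S/R_Q)²(T_S/T_Q)⁴ = (0.330)² × (3.00)⁴ = 8.821.
F_S/F_Q = (L_S/L_Q)/(d_S/d_Q)² = 8.821 / (5.59)² = 0.2823.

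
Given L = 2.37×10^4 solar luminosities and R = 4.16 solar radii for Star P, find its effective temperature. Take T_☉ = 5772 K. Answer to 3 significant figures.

3.51×10^4 K

T/T_☉ = (L/L_☉)^(1/4) / (R/R_☉)^(1/2)
T = 5772 × (2.37×10^4)^(1/4) / √(4.16) = 5772 × 12.41 / 2.040 = 3.511×10^4 K.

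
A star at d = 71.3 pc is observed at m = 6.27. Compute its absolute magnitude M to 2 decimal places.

M = m − 5 log₁₀(d/10 pc) = 6.27 − 5 log₁₀(71.3/10)
  = 6.27 − 5 × 0.853 = 6.27 − 4.27 = 2.00.

2.00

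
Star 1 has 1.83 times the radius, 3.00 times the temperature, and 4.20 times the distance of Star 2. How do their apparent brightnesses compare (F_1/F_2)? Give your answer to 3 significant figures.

15.4

L_1/L_2 = (R_1/R_2)²(T_1/T_2)⁴ = (1.83)² × (3.00)⁴ = 271.3.
F_1/F_2 = (L_1/L_2)/(d_1/d_2)² = 271.3 / (4.20)² = 15.38.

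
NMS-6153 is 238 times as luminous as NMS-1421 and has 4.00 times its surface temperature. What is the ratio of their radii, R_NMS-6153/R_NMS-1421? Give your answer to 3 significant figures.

0.964

L ∝ R²T⁴ gives R ∝ √L / T², so
R_NMS-6153/R_NMS-1421 = √(238) / (4.00)² = 15.43 / 16.00 = 0.9642.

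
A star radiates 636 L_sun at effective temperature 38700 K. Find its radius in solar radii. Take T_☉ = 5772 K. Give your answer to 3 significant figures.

0.561 solar radii

R/R_☉ = √(L/L_☉) / (T/T_☉)² = √(636) / (6.705)²
       = 25.22 / 44.95 = 0.5610.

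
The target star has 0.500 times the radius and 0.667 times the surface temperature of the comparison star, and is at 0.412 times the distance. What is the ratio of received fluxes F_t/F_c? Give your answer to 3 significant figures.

L_t/L_c = (R_t/R_c)²(T_t/T_c)⁴ = (0.500)² × (0.667)⁴ = 0.04948.
F_t/F_c = (L_t/L_c)/(d_t/d_c)² = 0.04948 / (0.412)² = 0.2915.

0.292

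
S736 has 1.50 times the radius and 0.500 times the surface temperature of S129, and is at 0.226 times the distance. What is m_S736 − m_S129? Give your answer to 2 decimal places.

L_S736/L_S129 = (1.50)²(0.500)⁴ = 0.1406.
F_S736/F_S129 = (L_S736/L_S129)/(d_S736/d_S129)² = 0.1406/0.05108 = 2.753.
m_S736 − m_S129 = −2.5 log₁₀(2.753) = -1.10.

-1.10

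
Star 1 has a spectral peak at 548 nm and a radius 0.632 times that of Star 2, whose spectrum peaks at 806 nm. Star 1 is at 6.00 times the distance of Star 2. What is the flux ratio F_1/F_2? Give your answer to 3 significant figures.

0.0519

Wien's law: T_1/T_2 = λ_2/λ_1 = 806/548 = 1.471.
L_1/L_2 = (R_1/R_2)²(T_1/T_2)⁴ = (0.632)²(1.471)⁴ = 1.869.
F_1/F_2 = (L_1/L_2)/(d_1/d_2)² = 1.869/(6.00)² = 0.05192.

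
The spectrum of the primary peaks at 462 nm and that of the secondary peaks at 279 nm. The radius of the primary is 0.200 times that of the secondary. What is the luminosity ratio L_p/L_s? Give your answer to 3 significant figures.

Wien's law gives T ∝ 1/λ_max, so T_p/T_s = λ_s/λ_p = 279/462 = 0.6039.
Then L ∝ R²T⁴ gives L_p/L_s = (0.200)² × (0.6039)⁴ = 0.04000 × 0.1330 = 0.005320.

0.00532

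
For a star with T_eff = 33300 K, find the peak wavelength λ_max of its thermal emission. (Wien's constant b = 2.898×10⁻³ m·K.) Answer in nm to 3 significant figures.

λ_max = b/T = 2.898×10⁻³ / 33300 = 8.70×10^-8 m = 87.03 nm.

87.0 nm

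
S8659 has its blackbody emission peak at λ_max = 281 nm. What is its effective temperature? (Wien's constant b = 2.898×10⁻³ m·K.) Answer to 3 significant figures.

T = b/λ_max = 2.898×10⁻³ / (281×10⁻⁹) = 1.031×10^4 K.

1.03×10^4 K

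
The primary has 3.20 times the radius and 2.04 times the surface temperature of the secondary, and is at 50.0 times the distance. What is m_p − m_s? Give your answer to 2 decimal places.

L_p/L_s = (3.20)²(2.04)⁴ = 177.3.
F_p/F_s = (L_p/L_s)/(d_p/d_s)² = 177.3/2500 = 0.07094.
m_p − m_s = −2.5 log₁₀(0.07094) = 2.87.

2.87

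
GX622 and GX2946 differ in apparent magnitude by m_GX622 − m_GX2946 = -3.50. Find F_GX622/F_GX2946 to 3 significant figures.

F_GX622/F_GX2946 = 10^(−(m_GX622 − m_GX2946)/2.5) = 10^(3.50/2.5) = 10^1.400 = 25.12.

25.1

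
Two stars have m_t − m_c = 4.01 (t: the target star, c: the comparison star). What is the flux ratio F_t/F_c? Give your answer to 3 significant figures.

F_t/F_c = 10^(−(m_t − m_c)/2.5) = 10^(-4.01/2.5) = 10^-1.604 = 0.02489.

0.0249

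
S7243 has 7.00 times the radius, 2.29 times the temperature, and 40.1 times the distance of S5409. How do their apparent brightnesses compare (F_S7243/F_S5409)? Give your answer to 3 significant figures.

L_S7243/L_S5409 = (R_S7243/R_S5409)²(T_S7243/T_S5409)⁴ = (7.00)² × (2.29)⁴ = 1348.
F_S7243/F_S5409 = (L_S7243/L_S5409)/(d_S7243/d_S5409)² = 1348 / (40.1)² = 0.8380.

0.838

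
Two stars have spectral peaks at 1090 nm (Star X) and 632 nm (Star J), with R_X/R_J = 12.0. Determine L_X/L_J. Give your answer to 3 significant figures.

Wien's law gives T ∝ 1/λ_max, so T_X/T_J = λ_J/λ_X = 632/1090 = 0.5798.
Then L ∝ R²T⁴ gives L_X/L_J = (12.0)² × (0.5798)⁴ = 144.0 × 0.1130 = 16.28.

16.3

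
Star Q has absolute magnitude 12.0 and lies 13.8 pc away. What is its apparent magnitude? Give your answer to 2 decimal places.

m = M + 5 log₁₀(d/10 pc) = 12.0 + 5 log₁₀(13.8/10)
  = 12.0 + 5 × 0.140 = 12.0 + 0.70 = 12.70.

12.70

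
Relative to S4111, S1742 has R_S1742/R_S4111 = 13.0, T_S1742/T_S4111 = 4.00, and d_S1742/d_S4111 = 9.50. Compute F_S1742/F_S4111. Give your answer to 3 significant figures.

L_S1742/L_S4111 = (R_S1742/R_S4111)²(T_S1742/T_S4111)⁴ = (13.0)² × (4.00)⁴ = 4.326×10^4.
F_S1742/F_S4111 = (L_S1742/L_S4111)/(d_S1742/d_S4111)² = 4.326×10^4 / (9.50)² = 479.4.

479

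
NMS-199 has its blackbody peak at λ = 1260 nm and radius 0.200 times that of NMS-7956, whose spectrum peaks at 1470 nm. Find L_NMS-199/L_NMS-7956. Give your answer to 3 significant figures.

0.0741

Wien's law gives T ∝ 1/λ_max, so T_NMS-199/T_NMS-7956 = λ_NMS-7956/λ_NMS-199 = 1470/1260 = 1.167.
Then L ∝ R²T⁴ gives L_NMS-199/L_NMS-7956 = (0.200)² × (1.167)⁴ = 0.04000 × 1.853 = 0.07410.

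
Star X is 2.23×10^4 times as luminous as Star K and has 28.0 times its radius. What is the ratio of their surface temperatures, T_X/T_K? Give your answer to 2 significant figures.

2.3

L ∝ R²T⁴ gives T ∝ (L/R²)^(1/4), so
T_X/T_K = (2.23×10^4 / 28.0²)^(1/4) = (28.44)^(1/4) = 2.309.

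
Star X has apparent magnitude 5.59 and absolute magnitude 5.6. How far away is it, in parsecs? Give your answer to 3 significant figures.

m − M = 5 log₁₀(d/10 pc)
5.59 − (5.6) = -0.01 = 5 log₁₀(d/10)
d = 10 × 10^(-0.01/5) = 10 × 10^-0.002 = 9.954 pc.

9.95 pc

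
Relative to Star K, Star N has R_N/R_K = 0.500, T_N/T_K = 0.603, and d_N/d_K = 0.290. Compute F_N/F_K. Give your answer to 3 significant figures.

L_N/L_K = (R_N/R_K)²(T_N/T_K)⁴ = (0.500)² × (0.603)⁴ = 0.03305.
F_N/F_K = (L_N/L_K)/(d_N/d_K)² = 0.03305 / (0.290)² = 0.3930.

0.393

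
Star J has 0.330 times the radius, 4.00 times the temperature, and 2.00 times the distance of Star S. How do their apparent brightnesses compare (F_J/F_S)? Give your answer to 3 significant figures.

6.97

L_J/L_S = (R_J/R_S)²(T_J/T_S)⁴ = (0.330)² × (4.00)⁴ = 27.88.
F_J/F_S = (L_J/L_S)/(d_J/d_S)² = 27.88 / (2.00)² = 6.970.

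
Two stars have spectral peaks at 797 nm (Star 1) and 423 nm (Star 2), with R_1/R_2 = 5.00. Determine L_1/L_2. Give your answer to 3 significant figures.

Wien's law gives T ∝ 1/λ_max, so T_1/T_2 = λ_2/λ_1 = 423/797 = 0.5307.
Then L ∝ R²T⁴ gives L_1/L_2 = (5.00)² × (0.5307)⁴ = 25.00 × 0.07935 = 1.984.

1.98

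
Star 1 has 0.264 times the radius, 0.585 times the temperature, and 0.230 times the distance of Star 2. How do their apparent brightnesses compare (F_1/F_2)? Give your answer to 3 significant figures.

L_1/L_2 = (R_1/R_2)²(T_1/T_2)⁴ = (0.264)² × (0.585)⁴ = 0.008163.
F_1/F_2 = (L_1/L_2)/(d_1/d_2)² = 0.008163 / (0.230)² = 0.1543.

0.154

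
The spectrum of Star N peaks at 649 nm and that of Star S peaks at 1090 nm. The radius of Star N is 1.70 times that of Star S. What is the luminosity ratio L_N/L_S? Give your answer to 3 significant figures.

Wien's law gives T ∝ 1/λ_max, so T_N/T_S = λ_S/λ_N = 1090/649 = 1.680.
Then L ∝ R²T⁴ gives L_N/L_S = (1.70)² × (1.680)⁴ = 2.890 × 7.957 = 22.99.

23.0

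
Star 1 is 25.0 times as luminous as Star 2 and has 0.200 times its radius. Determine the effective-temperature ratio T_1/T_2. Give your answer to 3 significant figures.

5.00

L ∝ R²T⁴ gives T ∝ (L/R²)^(1/4), so
T_1/T_2 = (25.0 / 0.200²)^(1/4) = (625.0)^(1/4) = 5.000.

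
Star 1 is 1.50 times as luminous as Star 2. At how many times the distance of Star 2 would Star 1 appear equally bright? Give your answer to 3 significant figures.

1.22

Equal flux requires L_1/d_1² = L_2/d_2², so d_1/d_2 = √(L_1/L_2)
= √(1.50) = 1.225.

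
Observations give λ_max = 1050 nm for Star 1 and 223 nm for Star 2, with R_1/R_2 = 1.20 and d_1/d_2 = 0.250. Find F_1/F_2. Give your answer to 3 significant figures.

Wien's law: T_1/T_2 = λ_2/λ_1 = 223/1050 = 0.2124.
L_1/L_2 = (R_1/R_2)²(T_1/T_2)⁴ = (1.20)²(0.2124)⁴ = 0.002930.
F_1/F_2 = (L_1/L_2)/(d_1/d_2)² = 0.002930/(0.250)² = 0.04688.

0.0469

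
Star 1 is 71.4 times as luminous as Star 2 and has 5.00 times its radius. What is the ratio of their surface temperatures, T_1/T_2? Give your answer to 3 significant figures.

1.30

L ∝ R²T⁴ gives T ∝ (L/R²)^(1/4), so
T_1/T_2 = (71.4 / 5.00²)^(1/4) = (2.856)^(1/4) = 1.300.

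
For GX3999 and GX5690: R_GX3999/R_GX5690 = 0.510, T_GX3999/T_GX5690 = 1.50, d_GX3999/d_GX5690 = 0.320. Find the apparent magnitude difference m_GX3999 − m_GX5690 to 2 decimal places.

L_GX3999/L_GX5690 = (0.510)²(1.50)⁴ = 1.317.
F_GX3999/F_GX5690 = (L_GX3999/L_GX5690)/(d_GX3999/d_GX5690)² = 1.317/0.1024 = 12.86.
m_GX3999 − m_GX5690 = −2.5 log₁₀(12.86) = -2.77.

-2.77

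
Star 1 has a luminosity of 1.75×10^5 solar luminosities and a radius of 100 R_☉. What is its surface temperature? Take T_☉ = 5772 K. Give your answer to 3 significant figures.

1.18×10^4 K

T/T_☉ = (L/L_☉)^(1/4) / (R/R_☉)^(1/2)
T = 5772 × (1.75×10^5)^(1/4) / √(100) = 5772 × 20.45 / 10.00 = 1.181×10^4 K.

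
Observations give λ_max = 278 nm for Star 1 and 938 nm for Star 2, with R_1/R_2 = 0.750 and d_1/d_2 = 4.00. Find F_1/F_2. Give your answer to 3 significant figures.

4.56

Wien's law: T_1/T_2 = λ_2/λ_1 = 938/278 = 3.374.
L_1/L_2 = (R_1/R_2)²(T_1/T_2)⁴ = (0.750)²(3.374)⁴ = 72.90.
F_1/F_2 = (L_1/L_2)/(d_1/d_2)² = 72.90/(4.00)² = 4.557.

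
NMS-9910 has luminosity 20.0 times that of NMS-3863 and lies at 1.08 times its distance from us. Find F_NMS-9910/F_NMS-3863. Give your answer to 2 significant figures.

17

F = L/(4πd²), so F_NMS-9910/F_NMS-3863 = (L_NMS-9910/L_NMS-3863) / (d_NMS-9910/d_NMS-3863)²
= 20.0 / (1.08)² = 20.0 / 1.166 = 17.15.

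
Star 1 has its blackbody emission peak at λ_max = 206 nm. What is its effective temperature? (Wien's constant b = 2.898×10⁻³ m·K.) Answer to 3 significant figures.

1.41×10^4 K

T = b/λ_max = 2.898×10⁻³ / (206×10⁻⁹) = 1.407×10^4 K.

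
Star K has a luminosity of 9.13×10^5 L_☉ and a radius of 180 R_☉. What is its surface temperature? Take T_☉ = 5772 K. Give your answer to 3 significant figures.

1.33×10^4 K

T/T_☉ = (L/L_☉)^(1/4) / (R/R_☉)^(1/2)
T = 5772 × (9.13×10^5)^(1/4) / √(180) = 5772 × 30.91 / 13.42 = 1.330×10^4 K.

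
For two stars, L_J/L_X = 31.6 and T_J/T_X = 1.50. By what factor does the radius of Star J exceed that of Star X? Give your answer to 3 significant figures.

2.50

L ∝ R²T⁴ gives R ∝ √L / T², so
R_J/R_X = √(31.6) / (1.50)² = 5.621 / 2.250 = 2.498.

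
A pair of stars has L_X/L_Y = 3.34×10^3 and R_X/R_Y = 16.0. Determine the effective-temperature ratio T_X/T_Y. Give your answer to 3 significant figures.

1.90

L ∝ R²T⁴ gives T ∝ (L/R²)^(1/4), so
T_X/T_Y = (3.34×10^3 / 16.0²)^(1/4) = (13.05)^(1/4) = 1.901.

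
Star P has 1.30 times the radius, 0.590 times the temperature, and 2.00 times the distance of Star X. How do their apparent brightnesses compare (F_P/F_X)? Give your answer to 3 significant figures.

0.0512

L_P/L_X = (R_P/R_X)²(T_P/T_X)⁴ = (1.30)² × (0.590)⁴ = 0.2048.
F_P/F_X = (L_P/L_X)/(d_P/d_X)² = 0.2048 / (2.00)² = 0.05120.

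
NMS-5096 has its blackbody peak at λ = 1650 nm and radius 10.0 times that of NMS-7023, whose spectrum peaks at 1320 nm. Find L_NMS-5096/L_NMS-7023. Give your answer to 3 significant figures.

Wien's law gives T ∝ 1/λ_max, so T_NMS-5096/T_NMS-7023 = λ_NMS-7023/λ_NMS-5096 = 1320/1650 = 0.8000.
Then L ∝ R²T⁴ gives L_NMS-5096/L_NMS-7023 = (10.0)² × (0.8000)⁴ = 100.0 × 0.4096 = 40.96.

41.0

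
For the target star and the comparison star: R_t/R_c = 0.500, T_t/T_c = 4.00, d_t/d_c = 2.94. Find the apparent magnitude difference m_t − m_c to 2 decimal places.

L_t/L_c = (0.500)²(4.00)⁴ = 64.00.
F_t/F_c = (L_t/L_c)/(d_t/d_c)² = 64.00/8.644 = 7.404.
m_t − m_c = −2.5 log₁₀(7.404) = -2.17.

-2.17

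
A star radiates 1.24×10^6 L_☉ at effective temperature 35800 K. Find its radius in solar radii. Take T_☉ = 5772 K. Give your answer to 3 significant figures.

28.9 solar radii

R/R_☉ = √(L/L_☉) / (T/T_☉)² = √(1.24×10^6) / (6.202)²
       = 1114 / 38.47 = 28.95.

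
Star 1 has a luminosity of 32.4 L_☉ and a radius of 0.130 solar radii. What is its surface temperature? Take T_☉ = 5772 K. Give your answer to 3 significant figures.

3.82×10^4 K

T/T_☉ = (L/L_☉)^(1/4) / (R/R_☉)^(1/2)
T = 5772 × (32.4)^(1/4) / √(0.130) = 5772 × 2.386 / 0.3606 = 3.819×10^4 K.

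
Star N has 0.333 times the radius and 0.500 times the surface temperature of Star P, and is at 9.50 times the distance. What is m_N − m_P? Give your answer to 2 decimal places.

10.29

L_N/L_P = (0.333)²(0.500)⁴ = 0.006931.
F_N/F_P = (L_N/L_P)/(d_N/d_P)² = 0.006931/90.25 = 7.679×10^-5.
m_N − m_P = −2.5 log₁₀(7.679×10^-5) = 10.29.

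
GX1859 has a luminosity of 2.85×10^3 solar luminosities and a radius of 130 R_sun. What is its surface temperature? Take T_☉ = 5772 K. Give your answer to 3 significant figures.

T/T_☉ = (L/L_☉)^(1/4) / (R/R_☉)^(1/2)
T = 5772 × (2.85×10^3)^(1/4) / √(130) = 5772 × 7.307 / 11.40 = 3699 K.

3.70×10^3 K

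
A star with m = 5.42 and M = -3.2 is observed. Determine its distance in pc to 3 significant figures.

530 pc

m − M = 5 log₁₀(d/10 pc)
5.42 − (-3.2) = 8.62 = 5 log₁₀(d/10)
d = 10 × 10^(8.62/5) = 10 × 10^1.724 = 529.7 pc.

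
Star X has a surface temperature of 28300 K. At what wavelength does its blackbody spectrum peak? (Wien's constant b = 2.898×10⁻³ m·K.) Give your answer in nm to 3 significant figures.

λ_max = b/T = 2.898×10⁻³ / 28300 = 1.02×10^-7 m = 102.4 nm.

102 nm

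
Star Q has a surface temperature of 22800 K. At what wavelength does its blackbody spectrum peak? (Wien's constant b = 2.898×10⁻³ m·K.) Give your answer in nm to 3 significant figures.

λ_max = b/T = 2.898×10⁻³ / 22800 = 1.27×10^-7 m = 127.1 nm.

127 nm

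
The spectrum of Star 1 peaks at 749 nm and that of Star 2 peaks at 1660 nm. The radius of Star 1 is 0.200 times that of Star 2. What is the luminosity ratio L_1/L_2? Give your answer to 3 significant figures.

0.965

Wien's law gives T ∝ 1/λ_max, so T_1/T_2 = λ_2/λ_1 = 1660/749 = 2.216.
Then L ∝ R²T⁴ gives L_1/L_2 = (0.200)² × (2.216)⁴ = 0.04000 × 24.13 = 0.9651.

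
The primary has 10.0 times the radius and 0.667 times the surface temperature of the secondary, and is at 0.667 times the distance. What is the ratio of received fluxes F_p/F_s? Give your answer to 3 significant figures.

L_p/L_s = (R_p/R_s)²(T_p/T_s)⁴ = (10.0)² × (0.667)⁴ = 19.79.
F_p/F_s = (L_p/L_s)/(d_p/d_s)² = 19.79 / (0.667)² = 44.49.

44.5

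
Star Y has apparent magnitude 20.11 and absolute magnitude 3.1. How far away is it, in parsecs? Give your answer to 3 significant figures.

2.52×10^4 pc

m − M = 5 log₁₀(d/10 pc)
20.11 − (3.1) = 17.01 = 5 log₁₀(d/10)
d = 10 × 10^(17.01/5) = 10 × 10^3.402 = 2.523×10^4 pc.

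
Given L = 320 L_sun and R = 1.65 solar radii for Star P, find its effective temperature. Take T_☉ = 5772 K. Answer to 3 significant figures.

T/T_☉ = (L/L_☉)^(1/4) / (R/R_☉)^(1/2)
T = 5772 × (320)^(1/4) / √(1.65) = 5772 × 4.229 / 1.285 = 1.901×10^4 K.

1.90×10^4 K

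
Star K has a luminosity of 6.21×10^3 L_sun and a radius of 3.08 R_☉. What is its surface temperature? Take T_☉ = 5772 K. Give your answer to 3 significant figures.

2.92×10^4 K

T/T_☉ = (L/L_☉)^(1/4) / (R/R_☉)^(1/2)
T = 5772 × (6.21×10^3)^(1/4) / √(3.08) = 5772 × 8.877 / 1.755 = 2.920×10^4 K.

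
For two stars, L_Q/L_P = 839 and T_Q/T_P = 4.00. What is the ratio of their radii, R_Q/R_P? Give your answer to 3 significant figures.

1.81

L ∝ R²T⁴ gives R ∝ √L / T², so
R_Q/R_P = √(839) / (4.00)² = 28.97 / 16.00 = 1.810.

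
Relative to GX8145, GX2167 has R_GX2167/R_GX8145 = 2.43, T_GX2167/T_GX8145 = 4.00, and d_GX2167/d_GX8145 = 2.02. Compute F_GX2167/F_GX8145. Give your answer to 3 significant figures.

L_GX2167/L_GX8145 = (R_GX2167/R_GX8145)²(T_GX2167/T_GX8145)⁴ = (2.43)² × (4.00)⁴ = 1512.
F_GX2167/F_GX8145 = (L_GX2167/L_GX8145)/(d_GX2167/d_GX8145)² = 1512 / (2.02)² = 370.5.

370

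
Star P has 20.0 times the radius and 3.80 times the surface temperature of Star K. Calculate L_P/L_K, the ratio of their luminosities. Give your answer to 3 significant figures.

From the Stefan–Boltzmann law, L ∝ R²T⁴, so
L_P/L_K = (R_P/R_K)² (T_P/T_K)⁴ = (20.0)² × (3.80)⁴ = 400.0 × 208.5 = 8.341×10^4.

8.34×10^4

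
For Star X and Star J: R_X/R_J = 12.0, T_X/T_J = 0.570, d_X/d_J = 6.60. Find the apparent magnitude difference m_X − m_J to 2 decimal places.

L_X/L_J = (12.0)²(0.570)⁴ = 15.20.
F_X/F_J = (L_X/L_J)/(d_X/d_J)² = 15.20/43.56 = 0.3490.
m_X − m_J = −2.5 log₁₀(0.3490) = 1.14.

1.14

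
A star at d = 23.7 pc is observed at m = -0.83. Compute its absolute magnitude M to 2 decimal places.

-2.70

M = m − 5 log₁₀(d/10 pc) = -0.83 − 5 log₁₀(23.7/10)
  = -0.83 − 5 × 0.375 = -0.83 − 1.87 = -2.70.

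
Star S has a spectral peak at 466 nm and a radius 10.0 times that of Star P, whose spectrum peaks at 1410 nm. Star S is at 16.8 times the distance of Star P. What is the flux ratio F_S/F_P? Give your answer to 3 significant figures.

29.7

Wien's law: T_S/T_P = λ_P/λ_S = 1410/466 = 3.026.
L_S/L_P = (R_S/R_P)²(T_S/T_P)⁴ = (10.0)²(3.026)⁴ = 8382.
F_S/F_P = (L_S/L_P)/(d_S/d_P)² = 8382/(16.8)² = 29.70.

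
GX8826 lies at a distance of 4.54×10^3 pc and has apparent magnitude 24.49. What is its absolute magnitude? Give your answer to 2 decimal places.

11.20

M = m − 5 log₁₀(d/10 pc) = 24.49 − 5 log₁₀(4.54×10^3/10)
  = 24.49 − 5 × 2.657 = 24.49 − 13.29 = 11.20.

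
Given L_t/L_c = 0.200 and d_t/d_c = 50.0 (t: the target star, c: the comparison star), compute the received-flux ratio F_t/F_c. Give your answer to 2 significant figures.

F = L/(4πd²), so F_t/F_c = (L_t/L_c) / (d_t/d_c)²
= 0.200 / (50.0)² = 0.200 / 2500 = 8.000×10^-5.

8.0×10^-5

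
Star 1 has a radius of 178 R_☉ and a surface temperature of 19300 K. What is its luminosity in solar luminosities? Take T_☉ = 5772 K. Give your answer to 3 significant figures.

L/L_☉ = (R/R_☉)² (T/T_☉)⁴ = (178)² × (19300/5772)⁴
       = 3.168×10^4 × (3.344)⁴ = 3.168×10^4 × 125.0 = 3.961×10^6.

3.96×10^6 solar luminosities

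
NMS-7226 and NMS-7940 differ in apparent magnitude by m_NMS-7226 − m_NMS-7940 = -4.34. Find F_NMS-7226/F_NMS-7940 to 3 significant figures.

F_NMS-7226/F_NMS-7940 = 10^(−(m_NMS-7226 − m_NMS-7940)/2.5) = 10^(4.34/2.5) = 10^1.736 = 54.45.

54.5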